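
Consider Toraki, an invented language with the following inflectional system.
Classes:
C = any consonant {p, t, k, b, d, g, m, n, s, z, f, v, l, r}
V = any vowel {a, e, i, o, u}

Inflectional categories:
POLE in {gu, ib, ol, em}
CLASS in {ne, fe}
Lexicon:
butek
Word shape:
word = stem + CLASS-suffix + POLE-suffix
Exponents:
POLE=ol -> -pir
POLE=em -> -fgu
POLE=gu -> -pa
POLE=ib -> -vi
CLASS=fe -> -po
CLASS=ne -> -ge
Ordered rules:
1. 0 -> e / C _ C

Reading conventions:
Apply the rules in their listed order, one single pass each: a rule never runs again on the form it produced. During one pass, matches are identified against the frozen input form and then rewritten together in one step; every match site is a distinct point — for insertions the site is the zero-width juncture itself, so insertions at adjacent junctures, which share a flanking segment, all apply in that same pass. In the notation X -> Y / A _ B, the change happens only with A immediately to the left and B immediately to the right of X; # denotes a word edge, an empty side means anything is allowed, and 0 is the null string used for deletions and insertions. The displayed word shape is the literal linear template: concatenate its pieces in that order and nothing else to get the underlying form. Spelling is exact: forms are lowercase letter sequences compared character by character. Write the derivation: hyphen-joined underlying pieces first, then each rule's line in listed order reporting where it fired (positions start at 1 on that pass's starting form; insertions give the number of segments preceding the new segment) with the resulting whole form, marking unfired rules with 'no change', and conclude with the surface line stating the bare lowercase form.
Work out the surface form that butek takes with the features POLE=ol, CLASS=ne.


underlying: butek-ge-pir
1. 0 -> e / C _ C: inserts after position(s) 5: butekegepir
surface: butekegepir


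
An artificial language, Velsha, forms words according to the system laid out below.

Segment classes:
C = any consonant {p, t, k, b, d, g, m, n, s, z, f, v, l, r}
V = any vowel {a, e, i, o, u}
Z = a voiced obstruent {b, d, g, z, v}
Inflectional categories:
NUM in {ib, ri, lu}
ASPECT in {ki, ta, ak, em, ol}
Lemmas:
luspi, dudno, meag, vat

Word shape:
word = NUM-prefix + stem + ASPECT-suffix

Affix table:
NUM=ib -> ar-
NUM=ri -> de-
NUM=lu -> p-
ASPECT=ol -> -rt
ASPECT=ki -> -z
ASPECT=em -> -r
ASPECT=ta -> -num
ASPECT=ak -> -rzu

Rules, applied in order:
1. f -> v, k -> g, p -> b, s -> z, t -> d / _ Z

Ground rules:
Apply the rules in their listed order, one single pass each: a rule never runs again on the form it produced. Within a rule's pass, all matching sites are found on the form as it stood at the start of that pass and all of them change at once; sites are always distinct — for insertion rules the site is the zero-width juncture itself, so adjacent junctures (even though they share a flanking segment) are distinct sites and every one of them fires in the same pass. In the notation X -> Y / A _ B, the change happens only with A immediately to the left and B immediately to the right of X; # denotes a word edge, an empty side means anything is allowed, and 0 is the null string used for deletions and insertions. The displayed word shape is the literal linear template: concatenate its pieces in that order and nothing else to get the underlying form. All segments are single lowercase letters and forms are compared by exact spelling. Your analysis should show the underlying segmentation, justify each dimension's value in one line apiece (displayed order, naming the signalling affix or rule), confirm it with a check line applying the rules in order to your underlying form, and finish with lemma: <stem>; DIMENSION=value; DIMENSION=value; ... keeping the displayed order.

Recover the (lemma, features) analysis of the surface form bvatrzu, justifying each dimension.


underlying: p-vat-rzu
NUM=lu - signalled by the affix p-
ASPECT=ak - signalled by the affix -rzu
check: pvatrzu -> bvatrzu
lemma: vat; NUM=lu; ASPECT=ak


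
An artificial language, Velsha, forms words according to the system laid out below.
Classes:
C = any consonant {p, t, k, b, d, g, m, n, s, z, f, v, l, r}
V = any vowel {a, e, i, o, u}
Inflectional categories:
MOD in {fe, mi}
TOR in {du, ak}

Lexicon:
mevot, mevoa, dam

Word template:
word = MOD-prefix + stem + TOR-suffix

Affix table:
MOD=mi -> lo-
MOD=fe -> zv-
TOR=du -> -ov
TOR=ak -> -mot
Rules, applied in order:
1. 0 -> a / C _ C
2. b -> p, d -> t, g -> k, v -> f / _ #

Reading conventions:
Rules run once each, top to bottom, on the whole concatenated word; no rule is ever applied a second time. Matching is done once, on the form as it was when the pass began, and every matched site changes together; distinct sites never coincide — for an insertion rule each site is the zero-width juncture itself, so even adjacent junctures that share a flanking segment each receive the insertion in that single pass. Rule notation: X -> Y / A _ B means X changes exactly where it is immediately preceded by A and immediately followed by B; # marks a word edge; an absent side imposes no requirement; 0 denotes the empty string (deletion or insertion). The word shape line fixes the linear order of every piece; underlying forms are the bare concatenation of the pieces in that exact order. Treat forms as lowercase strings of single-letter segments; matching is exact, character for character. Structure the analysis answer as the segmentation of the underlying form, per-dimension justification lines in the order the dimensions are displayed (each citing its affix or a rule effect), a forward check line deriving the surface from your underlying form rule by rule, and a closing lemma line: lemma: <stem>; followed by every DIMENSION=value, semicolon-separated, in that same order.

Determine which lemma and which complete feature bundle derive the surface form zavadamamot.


underlying: zv-dam-mot
MOD=fe - signalled by the affix zv-
TOR=ak - signalled by the affix -mot
check: zvdammot -> zavadamamot -> zavadamamot
lemma: dam; MOD=fe; TOR=ak


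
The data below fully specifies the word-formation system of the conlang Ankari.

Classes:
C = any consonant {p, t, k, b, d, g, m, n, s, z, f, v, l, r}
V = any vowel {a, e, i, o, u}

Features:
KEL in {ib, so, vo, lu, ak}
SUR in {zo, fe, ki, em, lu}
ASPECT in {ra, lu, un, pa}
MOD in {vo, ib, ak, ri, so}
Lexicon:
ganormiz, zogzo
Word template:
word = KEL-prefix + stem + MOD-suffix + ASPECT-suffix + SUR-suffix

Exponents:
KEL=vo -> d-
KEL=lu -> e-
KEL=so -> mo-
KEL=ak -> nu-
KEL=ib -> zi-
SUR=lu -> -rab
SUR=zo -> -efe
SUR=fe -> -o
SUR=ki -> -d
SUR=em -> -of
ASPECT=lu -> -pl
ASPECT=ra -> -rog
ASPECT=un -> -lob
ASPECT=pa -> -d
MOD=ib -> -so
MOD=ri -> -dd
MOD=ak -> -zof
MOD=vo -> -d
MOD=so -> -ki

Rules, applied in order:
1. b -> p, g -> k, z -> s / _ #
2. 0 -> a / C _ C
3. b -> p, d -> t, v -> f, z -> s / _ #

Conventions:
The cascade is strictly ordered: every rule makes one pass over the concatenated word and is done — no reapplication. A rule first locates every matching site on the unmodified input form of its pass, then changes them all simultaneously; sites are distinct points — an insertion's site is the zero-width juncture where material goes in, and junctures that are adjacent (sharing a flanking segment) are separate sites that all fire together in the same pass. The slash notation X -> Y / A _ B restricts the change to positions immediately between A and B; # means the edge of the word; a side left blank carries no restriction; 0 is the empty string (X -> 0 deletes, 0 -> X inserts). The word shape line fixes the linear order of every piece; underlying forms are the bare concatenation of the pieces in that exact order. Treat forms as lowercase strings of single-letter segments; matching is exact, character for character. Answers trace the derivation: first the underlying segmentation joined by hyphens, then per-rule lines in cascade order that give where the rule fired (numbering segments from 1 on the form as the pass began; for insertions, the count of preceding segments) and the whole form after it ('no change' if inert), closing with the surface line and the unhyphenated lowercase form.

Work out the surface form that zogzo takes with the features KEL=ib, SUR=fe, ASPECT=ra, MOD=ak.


underlying: zi-zogzo-zof-rog-o
1. b -> p, g -> k, z -> s / _ #: no change
2. 0 -> a / C _ C: inserts after position(s) 5, 10: zizogazozofarogo
3. b -> p, d -> t, v -> f, z -> s / _ #: no change
surface: zizogazozofarogo


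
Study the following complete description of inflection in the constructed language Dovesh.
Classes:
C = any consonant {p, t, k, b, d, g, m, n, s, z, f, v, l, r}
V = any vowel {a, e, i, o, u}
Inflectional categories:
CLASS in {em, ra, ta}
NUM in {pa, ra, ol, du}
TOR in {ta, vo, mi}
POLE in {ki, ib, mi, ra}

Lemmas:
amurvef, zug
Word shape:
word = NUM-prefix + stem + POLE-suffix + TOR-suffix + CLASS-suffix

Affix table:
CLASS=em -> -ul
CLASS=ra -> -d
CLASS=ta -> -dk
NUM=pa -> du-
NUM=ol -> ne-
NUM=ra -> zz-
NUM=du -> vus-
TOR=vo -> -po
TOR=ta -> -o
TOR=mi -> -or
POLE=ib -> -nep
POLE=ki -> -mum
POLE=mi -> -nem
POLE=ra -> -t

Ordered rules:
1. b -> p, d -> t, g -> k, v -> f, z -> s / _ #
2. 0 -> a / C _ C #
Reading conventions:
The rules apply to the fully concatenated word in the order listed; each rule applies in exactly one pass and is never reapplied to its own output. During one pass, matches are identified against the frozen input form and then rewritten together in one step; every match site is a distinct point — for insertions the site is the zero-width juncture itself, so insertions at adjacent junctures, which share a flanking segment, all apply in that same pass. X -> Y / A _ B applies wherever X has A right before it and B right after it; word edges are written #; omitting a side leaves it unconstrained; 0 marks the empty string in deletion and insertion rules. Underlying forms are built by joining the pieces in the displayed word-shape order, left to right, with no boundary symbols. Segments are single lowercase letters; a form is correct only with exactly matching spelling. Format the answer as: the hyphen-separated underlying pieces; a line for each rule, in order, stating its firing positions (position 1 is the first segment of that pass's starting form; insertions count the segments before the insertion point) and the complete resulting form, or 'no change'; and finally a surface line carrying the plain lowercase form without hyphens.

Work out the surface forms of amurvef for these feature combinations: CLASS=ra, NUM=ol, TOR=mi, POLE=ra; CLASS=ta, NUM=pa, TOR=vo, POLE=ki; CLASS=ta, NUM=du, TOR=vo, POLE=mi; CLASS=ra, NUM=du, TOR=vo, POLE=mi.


cell CLASS=ra, NUM=ol, TOR=mi, POLE=ra:
underlying: ne-amurvef-t-or-d
1. b -> p, d -> t, g -> k, v -> f, z -> s / _ #: fires at position(s) 13: neamurveftort
2. 0 -> a / C _ C #: inserts after position(s) 12: neamurveftorat
surface: neamurveftorat

cell CLASS=ta, NUM=pa, TOR=vo, POLE=ki:
underlying: du-amurvef-mum-po-dk
1. b -> p, d -> t, g -> k, v -> f, z -> s / _ #: no change
2. 0 -> a / C _ C #: inserts after position(s) 15: duamurvefmumpodak
surface: duamurvefmumpodak

cell CLASS=ta, NUM=du, TOR=vo, POLE=mi:
underlying: vus-amurvef-nem-po-dk
1. b -> p, d -> t, g -> k, v -> f, z -> s / _ #: no change
2. 0 -> a / C _ C #: inserts after position(s) 16: vusamurvefnempodak
surface: vusamurvefnempodak

cell CLASS=ra, NUM=du, TOR=vo, POLE=mi:
underlying: vus-amurvef-nem-po-d
1. b -> p, d -> t, g -> k, v -> f, z -> s / _ #: fires at position(s) 16: vusamurvefnempot
2. 0 -> a / C _ C #: no change
surface: vusamurvefnempot


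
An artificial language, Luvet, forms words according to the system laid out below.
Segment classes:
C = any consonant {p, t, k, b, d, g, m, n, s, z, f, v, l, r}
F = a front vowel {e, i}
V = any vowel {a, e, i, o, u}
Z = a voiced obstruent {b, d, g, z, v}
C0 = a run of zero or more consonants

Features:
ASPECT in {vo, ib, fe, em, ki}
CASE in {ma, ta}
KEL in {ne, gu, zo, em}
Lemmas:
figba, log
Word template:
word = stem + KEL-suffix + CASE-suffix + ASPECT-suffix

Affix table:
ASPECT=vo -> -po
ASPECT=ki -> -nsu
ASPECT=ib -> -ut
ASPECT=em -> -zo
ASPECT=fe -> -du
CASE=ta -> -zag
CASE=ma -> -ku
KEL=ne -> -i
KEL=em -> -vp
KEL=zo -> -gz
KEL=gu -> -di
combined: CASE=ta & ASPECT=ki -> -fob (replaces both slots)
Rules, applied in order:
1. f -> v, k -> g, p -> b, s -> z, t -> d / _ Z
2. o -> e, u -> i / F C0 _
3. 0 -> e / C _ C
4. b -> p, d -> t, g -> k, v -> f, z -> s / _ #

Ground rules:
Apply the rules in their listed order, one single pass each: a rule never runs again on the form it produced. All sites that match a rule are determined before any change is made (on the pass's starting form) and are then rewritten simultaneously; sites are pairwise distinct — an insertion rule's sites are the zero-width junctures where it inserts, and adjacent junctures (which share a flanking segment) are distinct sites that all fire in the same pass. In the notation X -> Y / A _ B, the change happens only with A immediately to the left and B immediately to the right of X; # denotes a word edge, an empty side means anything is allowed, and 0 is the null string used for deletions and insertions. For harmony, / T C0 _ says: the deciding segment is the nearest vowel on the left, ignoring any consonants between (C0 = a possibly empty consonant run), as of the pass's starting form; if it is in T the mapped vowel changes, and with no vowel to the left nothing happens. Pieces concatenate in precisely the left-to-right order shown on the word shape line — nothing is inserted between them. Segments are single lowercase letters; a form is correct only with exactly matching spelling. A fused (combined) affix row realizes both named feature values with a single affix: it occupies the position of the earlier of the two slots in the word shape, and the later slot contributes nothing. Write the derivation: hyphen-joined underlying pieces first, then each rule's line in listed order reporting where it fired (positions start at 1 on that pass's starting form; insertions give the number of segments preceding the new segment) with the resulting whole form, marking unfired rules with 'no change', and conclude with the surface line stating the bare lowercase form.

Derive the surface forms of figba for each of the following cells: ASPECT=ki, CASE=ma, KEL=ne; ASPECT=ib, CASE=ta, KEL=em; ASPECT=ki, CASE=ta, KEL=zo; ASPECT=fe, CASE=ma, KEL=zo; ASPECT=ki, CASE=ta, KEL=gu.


cell ASPECT=ki, CASE=ma, KEL=ne:
underlying: figba-i-ku-nsu
1. f -> v, k -> g, p -> b, s -> z, t -> d / _ Z: no change
2. o -> e, u -> i / F C0 _: fires at position(s) 8: figbaikinsu
3. 0 -> e / C _ C: inserts after position(s) 3, 9: figebaikinesu
4. b -> p, d -> t, g -> k, v -> f, z -> s / _ #: no change
surface: figebaikinesu

cell ASPECT=ib, CASE=ta, KEL=em:
underlying: figba-vp-zag-ut
1. f -> v, k -> g, p -> b, s -> z, t -> d / _ Z: fires at position(s) 7: figbavbzagut
2. o -> e, u -> i / F C0 _: no change
3. 0 -> e / C _ C: inserts after position(s) 3, 6, 7: figebavebezagut
4. b -> p, d -> t, g -> k, v -> f, z -> s / _ #: no change
surface: figebavebezagut

cell ASPECT=ki, CASE=ta, KEL=zo:
underlying: figba-gz-fob
1. f -> v, k -> g, p -> b, s -> z, t -> d / _ Z: no change
2. o -> e, u -> i / F C0 _: no change
3. 0 -> e / C _ C: inserts after position(s) 3, 6, 7: figebagezefob
4. b -> p, d -> t, g -> k, v -> f, z -> s / _ #: fires at position(s) 13: figebagezefop
surface: figebagezefop

cell ASPECT=fe, CASE=ma, KEL=zo:
underlying: figba-gz-ku-du
1. f -> v, k -> g, p -> b, s -> z, t -> d / _ Z: no change
2. o -> e, u -> i / F C0 _: no change
3. 0 -> e / C _ C: inserts after position(s) 3, 6, 7: figebagezekudu
4. b -> p, d -> t, g -> k, v -> f, z -> s / _ #: no change
surface: figebagezekudu

cell ASPECT=ki, CASE=ta, KEL=gu:
underlying: figba-di-fob
1. f -> v, k -> g, p -> b, s -> z, t -> d / _ Z: no change
2. o -> e, u -> i / F C0 _: fires at position(s) 9: figbadifeb
3. 0 -> e / C _ C: inserts after position(s) 3: figebadifeb
4. b -> p, d -> t, g -> k, v -> f, z -> s / _ #: fires at position(s) 11: figebadifep
surface: figebadifep


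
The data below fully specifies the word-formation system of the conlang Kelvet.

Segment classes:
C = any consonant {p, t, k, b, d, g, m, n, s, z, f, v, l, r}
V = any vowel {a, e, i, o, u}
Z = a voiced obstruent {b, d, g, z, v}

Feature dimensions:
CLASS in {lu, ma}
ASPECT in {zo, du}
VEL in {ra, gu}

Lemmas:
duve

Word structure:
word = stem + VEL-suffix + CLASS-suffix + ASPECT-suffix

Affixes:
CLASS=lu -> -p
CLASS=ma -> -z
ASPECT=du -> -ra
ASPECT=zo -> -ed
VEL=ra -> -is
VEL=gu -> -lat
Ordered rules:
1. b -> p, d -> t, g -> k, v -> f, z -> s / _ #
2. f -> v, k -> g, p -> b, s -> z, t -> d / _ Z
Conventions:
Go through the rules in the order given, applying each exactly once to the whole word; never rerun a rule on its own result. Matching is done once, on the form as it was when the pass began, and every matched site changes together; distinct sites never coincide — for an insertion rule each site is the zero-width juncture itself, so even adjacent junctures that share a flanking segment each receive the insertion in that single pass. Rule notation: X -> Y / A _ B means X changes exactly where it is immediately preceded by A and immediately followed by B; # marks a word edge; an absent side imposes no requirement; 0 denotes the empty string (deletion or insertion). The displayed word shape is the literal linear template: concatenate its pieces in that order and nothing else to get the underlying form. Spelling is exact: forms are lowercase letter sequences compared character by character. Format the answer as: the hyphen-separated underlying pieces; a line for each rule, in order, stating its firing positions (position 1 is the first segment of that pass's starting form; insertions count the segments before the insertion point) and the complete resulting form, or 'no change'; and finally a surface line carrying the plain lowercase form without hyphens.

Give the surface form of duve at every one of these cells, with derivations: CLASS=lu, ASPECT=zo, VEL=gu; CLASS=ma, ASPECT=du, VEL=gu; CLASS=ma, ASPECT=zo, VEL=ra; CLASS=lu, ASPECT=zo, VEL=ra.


cell CLASS=lu, ASPECT=zo, VEL=gu:
underlying: duve-lat-p-ed
1. b -> p, d -> t, g -> k, v -> f, z -> s / _ #: fires at position(s) 10: duvelatpet
2. f -> v, k -> g, p -> b, s -> z, t -> d / _ Z: no change
surface: duvelatpet

cell CLASS=ma, ASPECT=du, VEL=gu:
underlying: duve-lat-z-ra
1. b -> p, d -> t, g -> k, v -> f, z -> s / _ #: no change
2. f -> v, k -> g, p -> b, s -> z, t -> d / _ Z: fires at position(s) 7: duveladzra
surface: duveladzra

cell CLASS=ma, ASPECT=zo, VEL=ra:
underlying: duve-is-z-ed
1. b -> p, d -> t, g -> k, v -> f, z -> s / _ #: fires at position(s) 9: duveiszet
2. f -> v, k -> g, p -> b, s -> z, t -> d / _ Z: fires at position(s) 6: duveizzet
surface: duveizzet

cell CLASS=lu, ASPECT=zo, VEL=ra:
underlying: duve-is-p-ed
1. b -> p, d -> t, g -> k, v -> f, z -> s / _ #: fires at position(s) 9: duveispet
2. f -> v, k -> g, p -> b, s -> z, t -> d / _ Z: no change
surface: duveispet


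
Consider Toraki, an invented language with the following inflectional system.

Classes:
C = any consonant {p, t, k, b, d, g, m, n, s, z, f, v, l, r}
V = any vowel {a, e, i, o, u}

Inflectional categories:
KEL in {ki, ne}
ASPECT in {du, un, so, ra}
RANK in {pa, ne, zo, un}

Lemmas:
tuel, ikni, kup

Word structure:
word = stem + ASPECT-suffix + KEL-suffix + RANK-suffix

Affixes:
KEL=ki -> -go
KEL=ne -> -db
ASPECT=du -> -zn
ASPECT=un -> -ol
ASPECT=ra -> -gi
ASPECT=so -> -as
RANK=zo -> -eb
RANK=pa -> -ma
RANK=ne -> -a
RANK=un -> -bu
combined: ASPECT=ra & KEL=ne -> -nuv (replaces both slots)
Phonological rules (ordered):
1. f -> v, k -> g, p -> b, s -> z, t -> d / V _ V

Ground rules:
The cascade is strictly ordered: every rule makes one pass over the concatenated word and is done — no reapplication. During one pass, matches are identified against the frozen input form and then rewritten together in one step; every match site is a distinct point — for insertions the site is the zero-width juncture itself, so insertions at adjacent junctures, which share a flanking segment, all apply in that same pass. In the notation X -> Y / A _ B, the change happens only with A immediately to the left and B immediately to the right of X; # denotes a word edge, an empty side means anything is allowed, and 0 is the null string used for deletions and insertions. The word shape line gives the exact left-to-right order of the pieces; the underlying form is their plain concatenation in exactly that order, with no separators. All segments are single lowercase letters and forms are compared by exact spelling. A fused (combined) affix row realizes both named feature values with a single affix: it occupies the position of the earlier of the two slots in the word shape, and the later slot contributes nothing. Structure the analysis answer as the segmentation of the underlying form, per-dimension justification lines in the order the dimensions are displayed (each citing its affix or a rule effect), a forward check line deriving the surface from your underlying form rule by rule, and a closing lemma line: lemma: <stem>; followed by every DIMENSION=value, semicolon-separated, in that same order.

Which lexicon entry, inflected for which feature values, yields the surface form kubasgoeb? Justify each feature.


underlying: kup-as-go-eb
KEL=ki - signalled by the affix -go
ASPECT=so - signalled by the affix -as
RANK=zo - signalled by the affix -eb
check: kupasgoeb -> kubasgoeb
lemma: kup; KEL=ki; ASPECT=so; RANK=zo


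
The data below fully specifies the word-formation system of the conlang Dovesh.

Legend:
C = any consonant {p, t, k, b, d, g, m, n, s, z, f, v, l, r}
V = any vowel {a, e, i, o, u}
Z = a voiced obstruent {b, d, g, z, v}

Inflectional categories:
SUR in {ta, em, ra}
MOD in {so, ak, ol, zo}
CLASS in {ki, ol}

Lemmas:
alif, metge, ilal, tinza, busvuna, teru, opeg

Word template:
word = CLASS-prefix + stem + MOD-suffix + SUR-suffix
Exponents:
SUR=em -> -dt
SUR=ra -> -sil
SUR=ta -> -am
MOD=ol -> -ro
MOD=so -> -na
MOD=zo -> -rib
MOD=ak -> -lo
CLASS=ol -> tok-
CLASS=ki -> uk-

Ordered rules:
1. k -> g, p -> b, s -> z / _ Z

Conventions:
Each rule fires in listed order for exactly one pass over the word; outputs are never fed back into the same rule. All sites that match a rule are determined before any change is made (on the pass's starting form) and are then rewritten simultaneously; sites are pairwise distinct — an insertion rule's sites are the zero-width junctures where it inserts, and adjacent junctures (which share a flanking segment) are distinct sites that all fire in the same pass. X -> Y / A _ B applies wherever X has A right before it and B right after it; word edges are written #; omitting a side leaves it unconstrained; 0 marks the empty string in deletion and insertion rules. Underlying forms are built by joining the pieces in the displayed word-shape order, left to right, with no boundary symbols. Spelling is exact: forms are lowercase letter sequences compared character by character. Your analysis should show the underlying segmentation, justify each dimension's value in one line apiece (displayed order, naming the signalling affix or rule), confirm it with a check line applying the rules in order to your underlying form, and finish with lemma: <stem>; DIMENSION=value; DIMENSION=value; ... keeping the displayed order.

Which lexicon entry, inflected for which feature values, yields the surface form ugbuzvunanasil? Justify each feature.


underlying: uk-busvuna-na-sil
SUR=ra - signalled by the affix -sil
MOD=so - signalled by the affix -na
CLASS=ki - signalled by the affix uk-
check: ukbusvunanasil -> ugbuzvunanasil
lemma: busvuna; SUR=ra; MOD=so; CLASS=ki


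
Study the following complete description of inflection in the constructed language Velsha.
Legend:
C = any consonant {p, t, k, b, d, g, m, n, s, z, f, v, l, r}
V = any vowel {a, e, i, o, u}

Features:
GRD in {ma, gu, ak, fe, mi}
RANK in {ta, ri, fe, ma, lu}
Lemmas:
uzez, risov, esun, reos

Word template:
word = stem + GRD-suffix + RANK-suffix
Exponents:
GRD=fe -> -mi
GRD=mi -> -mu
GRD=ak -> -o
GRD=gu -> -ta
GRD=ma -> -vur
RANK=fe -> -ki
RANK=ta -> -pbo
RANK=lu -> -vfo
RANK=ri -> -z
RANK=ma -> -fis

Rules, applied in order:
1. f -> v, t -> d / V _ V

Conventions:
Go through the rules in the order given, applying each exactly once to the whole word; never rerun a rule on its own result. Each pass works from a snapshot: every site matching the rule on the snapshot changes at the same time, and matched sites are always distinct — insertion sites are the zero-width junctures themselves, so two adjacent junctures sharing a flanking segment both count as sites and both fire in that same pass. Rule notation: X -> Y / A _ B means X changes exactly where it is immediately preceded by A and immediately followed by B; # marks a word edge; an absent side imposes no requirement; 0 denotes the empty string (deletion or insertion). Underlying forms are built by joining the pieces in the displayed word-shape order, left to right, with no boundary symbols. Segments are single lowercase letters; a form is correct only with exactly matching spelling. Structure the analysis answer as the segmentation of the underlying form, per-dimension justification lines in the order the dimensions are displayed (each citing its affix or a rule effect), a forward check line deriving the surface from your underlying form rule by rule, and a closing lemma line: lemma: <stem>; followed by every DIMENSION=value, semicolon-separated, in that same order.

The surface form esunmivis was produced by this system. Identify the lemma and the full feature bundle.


underlying: esun-mi-fis
GRD=fe - signalled by the affix -mi
RANK=ma - signalled by the affix -fis
check: esunmifis -> esunmivis
lemma: esun; GRD=fe; RANK=ma


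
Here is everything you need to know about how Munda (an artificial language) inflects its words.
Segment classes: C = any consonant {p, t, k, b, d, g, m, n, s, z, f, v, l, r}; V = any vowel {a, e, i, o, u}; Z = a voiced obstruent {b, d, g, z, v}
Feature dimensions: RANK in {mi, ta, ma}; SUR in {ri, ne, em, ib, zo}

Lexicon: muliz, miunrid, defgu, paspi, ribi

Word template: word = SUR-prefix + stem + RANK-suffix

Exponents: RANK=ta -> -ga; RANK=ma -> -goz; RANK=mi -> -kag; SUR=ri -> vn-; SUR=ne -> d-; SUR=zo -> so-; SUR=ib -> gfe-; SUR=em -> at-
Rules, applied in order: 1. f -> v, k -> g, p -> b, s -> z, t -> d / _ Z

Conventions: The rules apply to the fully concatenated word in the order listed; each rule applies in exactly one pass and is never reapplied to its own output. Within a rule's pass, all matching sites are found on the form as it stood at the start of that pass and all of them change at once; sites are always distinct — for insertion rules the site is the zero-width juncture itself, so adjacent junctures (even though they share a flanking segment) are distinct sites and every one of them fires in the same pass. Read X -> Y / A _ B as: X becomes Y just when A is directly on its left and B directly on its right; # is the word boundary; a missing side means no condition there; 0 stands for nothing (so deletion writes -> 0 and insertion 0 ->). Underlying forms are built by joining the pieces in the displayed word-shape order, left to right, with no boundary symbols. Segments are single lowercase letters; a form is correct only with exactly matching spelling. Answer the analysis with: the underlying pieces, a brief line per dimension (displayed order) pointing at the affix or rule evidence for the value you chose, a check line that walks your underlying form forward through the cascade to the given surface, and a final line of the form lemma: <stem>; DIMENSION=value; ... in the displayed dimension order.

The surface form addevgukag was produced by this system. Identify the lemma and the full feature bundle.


underlying: at-defgu-kag
RANK=mi - signalled by the affix -kag
SUR=em - signalled by the affix at-
check: atdefgukag -> addevgukag
lemma: defgu; RANK=mi; SUR=em


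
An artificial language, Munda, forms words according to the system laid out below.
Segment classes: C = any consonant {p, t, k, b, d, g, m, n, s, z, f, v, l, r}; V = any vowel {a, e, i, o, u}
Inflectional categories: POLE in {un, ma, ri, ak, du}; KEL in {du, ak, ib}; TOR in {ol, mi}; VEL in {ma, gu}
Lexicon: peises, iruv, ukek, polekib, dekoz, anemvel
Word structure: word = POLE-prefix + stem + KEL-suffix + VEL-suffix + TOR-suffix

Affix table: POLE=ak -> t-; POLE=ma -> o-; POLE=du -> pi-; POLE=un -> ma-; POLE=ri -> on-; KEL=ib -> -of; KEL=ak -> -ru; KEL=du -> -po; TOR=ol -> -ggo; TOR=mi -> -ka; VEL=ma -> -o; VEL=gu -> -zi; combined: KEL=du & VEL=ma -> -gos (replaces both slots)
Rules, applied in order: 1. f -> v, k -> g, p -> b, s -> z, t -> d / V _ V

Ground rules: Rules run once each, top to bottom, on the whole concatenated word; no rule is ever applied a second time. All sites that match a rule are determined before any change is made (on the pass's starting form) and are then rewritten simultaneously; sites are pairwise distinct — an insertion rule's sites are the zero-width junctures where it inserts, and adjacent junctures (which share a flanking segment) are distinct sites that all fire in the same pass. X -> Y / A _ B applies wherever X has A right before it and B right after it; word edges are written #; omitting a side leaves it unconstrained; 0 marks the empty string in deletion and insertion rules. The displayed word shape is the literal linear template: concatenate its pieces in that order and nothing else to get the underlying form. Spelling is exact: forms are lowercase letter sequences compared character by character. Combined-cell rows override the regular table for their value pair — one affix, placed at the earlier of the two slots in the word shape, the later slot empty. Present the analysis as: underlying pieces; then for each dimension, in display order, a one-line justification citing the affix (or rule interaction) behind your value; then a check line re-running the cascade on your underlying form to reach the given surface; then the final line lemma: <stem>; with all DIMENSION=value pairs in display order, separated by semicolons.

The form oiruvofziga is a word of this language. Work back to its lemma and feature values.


underlying: o-iruv-of-zi-ka
POLE=ma - signalled by the affix o-
KEL=ib - signalled by the affix -of
TOR=mi - signalled by the affix -ka
VEL=gu - signalled by the affix -zi
check: oiruvofzika -> oiruvofziga
lemma: iruv; POLE=ma; KEL=ib; TOR=mi; VEL=gu


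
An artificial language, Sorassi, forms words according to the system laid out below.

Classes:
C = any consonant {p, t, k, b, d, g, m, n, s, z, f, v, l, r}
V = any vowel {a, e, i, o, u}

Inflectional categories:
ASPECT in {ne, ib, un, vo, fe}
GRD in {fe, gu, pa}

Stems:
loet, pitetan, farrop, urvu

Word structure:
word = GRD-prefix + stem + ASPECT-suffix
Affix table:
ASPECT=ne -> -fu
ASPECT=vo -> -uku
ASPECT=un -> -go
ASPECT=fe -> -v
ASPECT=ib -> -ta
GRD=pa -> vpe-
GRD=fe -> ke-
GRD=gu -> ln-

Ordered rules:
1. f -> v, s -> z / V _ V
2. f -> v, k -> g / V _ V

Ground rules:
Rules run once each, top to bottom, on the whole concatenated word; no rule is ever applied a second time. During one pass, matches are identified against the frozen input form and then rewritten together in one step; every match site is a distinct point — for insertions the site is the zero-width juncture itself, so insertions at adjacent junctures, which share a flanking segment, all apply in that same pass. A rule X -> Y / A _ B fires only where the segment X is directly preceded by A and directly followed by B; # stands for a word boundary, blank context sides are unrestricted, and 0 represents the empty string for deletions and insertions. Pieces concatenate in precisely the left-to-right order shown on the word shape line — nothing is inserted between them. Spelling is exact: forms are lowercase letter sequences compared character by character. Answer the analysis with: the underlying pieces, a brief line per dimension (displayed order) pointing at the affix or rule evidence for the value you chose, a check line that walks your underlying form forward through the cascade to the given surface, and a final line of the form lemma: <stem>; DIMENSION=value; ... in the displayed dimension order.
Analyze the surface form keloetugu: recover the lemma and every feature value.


underlying: ke-loet-uku
ASPECT=vo - signalled by the affix -uku
GRD=fe - signalled by the affix ke-
check: keloetuku -> keloetuku -> keloetugu
lemma: loet; ASPECT=vo; GRD=fe


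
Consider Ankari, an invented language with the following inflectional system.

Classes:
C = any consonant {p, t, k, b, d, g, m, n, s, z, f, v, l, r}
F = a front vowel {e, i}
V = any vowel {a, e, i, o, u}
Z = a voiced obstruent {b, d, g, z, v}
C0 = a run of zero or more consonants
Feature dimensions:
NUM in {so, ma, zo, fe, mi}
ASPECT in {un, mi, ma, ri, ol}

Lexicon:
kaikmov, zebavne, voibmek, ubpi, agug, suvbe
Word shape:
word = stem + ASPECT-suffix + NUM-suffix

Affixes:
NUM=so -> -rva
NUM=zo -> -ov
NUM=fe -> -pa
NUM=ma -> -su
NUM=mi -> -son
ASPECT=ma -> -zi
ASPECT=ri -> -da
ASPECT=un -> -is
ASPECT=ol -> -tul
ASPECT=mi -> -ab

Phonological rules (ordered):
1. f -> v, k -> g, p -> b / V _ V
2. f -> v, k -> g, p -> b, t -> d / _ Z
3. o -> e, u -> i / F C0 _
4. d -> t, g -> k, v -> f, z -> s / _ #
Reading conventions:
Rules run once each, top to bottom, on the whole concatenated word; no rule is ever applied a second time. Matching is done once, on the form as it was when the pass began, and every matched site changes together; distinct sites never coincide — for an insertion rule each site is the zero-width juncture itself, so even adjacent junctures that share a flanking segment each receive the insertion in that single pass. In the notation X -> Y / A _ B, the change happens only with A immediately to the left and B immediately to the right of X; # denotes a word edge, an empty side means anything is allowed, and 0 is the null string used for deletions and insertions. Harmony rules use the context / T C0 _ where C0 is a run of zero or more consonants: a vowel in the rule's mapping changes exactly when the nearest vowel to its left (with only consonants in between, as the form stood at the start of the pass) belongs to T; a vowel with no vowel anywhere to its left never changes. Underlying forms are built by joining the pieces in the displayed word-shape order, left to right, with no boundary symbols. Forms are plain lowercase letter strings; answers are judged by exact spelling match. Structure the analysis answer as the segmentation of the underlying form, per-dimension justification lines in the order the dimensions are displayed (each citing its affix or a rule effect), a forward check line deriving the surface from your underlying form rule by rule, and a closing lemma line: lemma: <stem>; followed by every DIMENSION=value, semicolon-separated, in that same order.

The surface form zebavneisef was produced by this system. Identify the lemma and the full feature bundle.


underlying: zebavne-is-ov
NUM=zo - signalled by the affix -ov
ASPECT=un - signalled by the affix -is
check: zebavneisov -> zebavneisov -> zebavneisov -> zebavneisev -> zebavneisef
lemma: zebavne; NUM=zo; ASPECT=un


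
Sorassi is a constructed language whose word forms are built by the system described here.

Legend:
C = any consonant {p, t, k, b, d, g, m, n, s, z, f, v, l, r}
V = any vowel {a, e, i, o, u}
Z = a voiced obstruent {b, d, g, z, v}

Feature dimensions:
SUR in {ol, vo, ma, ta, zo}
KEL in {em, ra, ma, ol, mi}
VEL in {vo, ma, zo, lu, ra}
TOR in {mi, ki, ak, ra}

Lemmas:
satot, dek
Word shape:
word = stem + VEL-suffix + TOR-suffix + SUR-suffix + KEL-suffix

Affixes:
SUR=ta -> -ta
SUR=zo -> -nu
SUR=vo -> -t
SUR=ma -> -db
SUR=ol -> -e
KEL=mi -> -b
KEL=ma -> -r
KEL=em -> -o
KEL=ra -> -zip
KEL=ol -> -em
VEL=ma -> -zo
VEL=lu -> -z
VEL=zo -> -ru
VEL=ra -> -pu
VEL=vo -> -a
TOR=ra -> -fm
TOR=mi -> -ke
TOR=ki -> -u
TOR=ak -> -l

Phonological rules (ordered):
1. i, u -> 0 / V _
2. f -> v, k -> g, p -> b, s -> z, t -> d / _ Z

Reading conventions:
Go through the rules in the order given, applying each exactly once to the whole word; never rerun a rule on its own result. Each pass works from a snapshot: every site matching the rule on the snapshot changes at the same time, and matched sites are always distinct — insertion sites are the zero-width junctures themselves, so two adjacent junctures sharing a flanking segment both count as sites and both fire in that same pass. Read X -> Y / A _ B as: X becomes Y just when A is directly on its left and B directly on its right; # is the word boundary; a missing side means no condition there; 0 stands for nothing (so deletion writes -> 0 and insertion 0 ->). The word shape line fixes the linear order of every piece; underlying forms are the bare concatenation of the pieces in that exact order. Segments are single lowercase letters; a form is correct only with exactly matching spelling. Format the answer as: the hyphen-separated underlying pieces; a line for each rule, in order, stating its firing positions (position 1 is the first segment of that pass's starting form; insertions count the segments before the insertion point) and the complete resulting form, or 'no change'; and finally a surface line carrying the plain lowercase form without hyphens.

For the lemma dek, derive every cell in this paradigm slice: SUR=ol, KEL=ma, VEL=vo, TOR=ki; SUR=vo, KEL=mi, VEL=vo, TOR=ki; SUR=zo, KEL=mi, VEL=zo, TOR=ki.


cell SUR=ol, KEL=ma, VEL=vo, TOR=ki:
underlying: dek-a-u-e-r
1. i, u -> 0 / V _: fires at position(s) 5: dekaer
2. f -> v, k -> g, p -> b, s -> z, t -> d / _ Z: no change
surface: dekaer

cell SUR=vo, KEL=mi, VEL=vo, TOR=ki:
underlying: dek-a-u-t-b
1. i, u -> 0 / V _: fires at position(s) 5: dekatb
2. f -> v, k -> g, p -> b, s -> z, t -> d / _ Z: fires at position(s) 5: dekadb
surface: dekadb

cell SUR=zo, KEL=mi, VEL=zo, TOR=ki:
underlying: dek-ru-u-nu-b
1. i, u -> 0 / V _: fires at position(s) 6: dekrunub
2. f -> v, k -> g, p -> b, s -> z, t -> d / _ Z: no change
surface: dekrunub


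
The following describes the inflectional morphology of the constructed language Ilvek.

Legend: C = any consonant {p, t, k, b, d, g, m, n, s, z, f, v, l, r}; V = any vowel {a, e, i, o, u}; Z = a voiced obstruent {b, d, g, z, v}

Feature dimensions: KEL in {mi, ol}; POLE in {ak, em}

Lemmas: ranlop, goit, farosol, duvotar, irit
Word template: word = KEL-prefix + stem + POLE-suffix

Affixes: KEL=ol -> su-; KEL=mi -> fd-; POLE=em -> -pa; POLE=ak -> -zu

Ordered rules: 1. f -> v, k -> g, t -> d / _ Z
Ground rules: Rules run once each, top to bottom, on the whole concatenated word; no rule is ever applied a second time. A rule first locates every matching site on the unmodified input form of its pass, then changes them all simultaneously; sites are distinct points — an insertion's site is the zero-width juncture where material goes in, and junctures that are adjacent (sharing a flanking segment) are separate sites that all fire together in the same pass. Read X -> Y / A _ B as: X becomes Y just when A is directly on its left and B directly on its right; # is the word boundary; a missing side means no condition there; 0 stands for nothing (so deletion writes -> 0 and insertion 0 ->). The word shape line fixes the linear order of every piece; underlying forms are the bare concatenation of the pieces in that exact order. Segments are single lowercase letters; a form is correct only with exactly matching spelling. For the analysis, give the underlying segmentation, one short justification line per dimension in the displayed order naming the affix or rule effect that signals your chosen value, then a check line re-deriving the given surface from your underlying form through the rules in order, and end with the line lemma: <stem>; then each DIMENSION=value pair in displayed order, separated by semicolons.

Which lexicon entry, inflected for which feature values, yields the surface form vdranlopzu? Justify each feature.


underlying: fd-ranlop-zu
KEL=mi - signalled by the affix fd-
POLE=ak - signalled by the affix -zu
check: fdranlopzu -> vdranlopzu
lemma: ranlop; KEL=mi; POLE=ak


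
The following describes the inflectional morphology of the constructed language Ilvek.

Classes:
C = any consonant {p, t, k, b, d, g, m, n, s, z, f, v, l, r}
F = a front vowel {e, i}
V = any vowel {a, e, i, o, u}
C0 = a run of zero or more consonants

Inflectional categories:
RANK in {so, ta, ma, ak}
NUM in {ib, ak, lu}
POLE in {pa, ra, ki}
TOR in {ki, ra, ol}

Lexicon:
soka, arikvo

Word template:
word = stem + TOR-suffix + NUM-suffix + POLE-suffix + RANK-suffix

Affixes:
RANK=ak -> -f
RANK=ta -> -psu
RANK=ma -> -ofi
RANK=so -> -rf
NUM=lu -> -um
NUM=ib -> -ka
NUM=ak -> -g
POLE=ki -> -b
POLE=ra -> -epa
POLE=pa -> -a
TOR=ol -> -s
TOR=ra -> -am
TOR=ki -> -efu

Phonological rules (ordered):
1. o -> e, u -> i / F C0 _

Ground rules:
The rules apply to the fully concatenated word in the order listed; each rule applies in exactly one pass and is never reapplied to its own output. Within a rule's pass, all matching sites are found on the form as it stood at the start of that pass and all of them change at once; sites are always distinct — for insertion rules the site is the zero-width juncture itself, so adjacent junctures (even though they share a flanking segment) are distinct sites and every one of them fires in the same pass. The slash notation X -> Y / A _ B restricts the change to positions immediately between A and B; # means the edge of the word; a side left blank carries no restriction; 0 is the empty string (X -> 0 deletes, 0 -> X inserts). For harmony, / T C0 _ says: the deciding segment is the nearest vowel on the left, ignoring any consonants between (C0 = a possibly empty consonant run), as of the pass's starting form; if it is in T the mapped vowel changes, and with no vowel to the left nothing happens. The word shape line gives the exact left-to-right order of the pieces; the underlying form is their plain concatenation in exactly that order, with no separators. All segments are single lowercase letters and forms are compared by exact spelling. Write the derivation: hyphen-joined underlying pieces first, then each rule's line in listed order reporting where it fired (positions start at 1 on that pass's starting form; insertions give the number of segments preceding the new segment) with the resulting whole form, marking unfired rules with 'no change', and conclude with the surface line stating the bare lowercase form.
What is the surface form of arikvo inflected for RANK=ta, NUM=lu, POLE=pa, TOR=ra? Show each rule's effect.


underlying: arikvo-am-um-a-psu
1. o -> e, u -> i / F C0 _: fires at position(s) 6: arikveamumapsu
surface: arikveamumapsu
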